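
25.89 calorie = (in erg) 1.083e+09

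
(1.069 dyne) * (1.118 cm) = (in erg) 1.195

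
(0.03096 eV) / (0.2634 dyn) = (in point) 5.338e-12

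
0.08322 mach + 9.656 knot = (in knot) 64.74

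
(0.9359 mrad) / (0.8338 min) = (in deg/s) 0.001072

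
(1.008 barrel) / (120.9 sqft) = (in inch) 0.5617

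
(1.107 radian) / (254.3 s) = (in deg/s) 0.2494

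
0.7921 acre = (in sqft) 3.45e+04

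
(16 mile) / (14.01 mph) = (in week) 0.006798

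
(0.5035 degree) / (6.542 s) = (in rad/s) 0.001343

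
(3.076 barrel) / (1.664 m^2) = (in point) 833.1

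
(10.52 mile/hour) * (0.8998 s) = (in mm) 4232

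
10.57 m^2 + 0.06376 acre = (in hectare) 0.02686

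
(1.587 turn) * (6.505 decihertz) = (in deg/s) 371.6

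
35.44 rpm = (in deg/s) 212.6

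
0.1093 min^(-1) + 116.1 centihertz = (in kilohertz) 0.001163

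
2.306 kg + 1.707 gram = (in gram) 2308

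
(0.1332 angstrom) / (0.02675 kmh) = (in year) 5.684e-17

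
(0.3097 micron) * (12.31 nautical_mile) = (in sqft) 0.076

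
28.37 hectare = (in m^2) 2.837e+05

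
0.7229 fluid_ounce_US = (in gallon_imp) 0.004703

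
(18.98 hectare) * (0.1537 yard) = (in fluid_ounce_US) 9.02e+08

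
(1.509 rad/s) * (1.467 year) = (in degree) 4e+09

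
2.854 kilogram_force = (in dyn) 2.799e+06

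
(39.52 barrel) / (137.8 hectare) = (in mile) 2.833e-09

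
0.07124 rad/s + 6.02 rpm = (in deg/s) 40.2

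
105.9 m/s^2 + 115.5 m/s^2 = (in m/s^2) 221.4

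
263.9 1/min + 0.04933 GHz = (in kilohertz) 4.933e+04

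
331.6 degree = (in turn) 0.9211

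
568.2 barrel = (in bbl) 568.2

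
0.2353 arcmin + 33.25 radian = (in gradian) 2117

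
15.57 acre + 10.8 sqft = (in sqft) 6.782e+05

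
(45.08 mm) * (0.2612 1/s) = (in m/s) 0.01177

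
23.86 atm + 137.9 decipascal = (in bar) 24.18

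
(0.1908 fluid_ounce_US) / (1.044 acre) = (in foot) 4.382e-09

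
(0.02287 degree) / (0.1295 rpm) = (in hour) 8.176e-06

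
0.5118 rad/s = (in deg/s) 29.32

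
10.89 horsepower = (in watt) 8121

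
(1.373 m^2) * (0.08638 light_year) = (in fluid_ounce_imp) 3.949e+19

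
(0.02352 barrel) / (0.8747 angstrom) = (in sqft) 4.602e+08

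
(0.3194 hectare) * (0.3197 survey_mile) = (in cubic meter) 1.643e+06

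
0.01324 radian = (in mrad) 13.24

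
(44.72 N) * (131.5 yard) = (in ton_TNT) 1.285e-06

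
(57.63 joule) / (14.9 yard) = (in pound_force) 0.9509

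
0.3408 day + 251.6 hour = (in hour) 259.8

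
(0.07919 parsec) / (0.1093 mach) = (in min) 1.094e+12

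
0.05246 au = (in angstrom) 7.848e+19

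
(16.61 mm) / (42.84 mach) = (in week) 1.883e-12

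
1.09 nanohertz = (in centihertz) 1.09e-07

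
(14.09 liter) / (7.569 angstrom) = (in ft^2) 2.004e+08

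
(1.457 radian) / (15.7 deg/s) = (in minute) 0.08862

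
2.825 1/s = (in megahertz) 2.825e-06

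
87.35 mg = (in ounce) 0.003081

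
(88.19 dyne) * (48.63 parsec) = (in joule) 1.323e+15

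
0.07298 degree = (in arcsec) 262.7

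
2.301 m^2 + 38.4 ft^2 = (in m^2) 5.868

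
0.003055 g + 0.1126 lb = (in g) 51.08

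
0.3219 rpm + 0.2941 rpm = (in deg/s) 3.696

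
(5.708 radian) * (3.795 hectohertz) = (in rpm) 2.069e+04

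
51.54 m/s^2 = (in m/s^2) 51.54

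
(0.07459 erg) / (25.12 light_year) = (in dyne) 3.139e-21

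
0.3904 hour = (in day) 0.01627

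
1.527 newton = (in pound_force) 0.3433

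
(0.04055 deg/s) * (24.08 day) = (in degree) 8.436e+04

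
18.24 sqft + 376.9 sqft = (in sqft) 395.1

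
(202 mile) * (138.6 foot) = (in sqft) 1.478e+08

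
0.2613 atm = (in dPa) 2.648e+05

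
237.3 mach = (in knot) 1.571e+05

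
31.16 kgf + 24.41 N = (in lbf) 74.18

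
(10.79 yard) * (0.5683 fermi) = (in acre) 1.386e-18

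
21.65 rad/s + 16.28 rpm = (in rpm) 223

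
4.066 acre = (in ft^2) 1.771e+05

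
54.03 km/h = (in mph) 33.57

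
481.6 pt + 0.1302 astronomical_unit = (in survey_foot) 6.39e+10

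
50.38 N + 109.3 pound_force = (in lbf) 120.6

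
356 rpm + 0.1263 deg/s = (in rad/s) 37.28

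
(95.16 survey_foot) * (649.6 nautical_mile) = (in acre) 8623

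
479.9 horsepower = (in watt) 3.579e+05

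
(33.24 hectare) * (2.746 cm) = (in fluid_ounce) 3.086e+08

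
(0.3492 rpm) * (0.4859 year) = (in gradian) 3.567e+07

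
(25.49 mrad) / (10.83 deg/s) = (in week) 2.23e-07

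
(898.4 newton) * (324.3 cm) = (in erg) 2.914e+10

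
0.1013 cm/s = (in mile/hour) 0.002266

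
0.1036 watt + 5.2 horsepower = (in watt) 3878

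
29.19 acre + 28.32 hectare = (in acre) 99.17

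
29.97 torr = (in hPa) 39.96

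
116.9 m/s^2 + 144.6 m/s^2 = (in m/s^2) 261.5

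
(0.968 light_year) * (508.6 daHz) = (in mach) 1.368e+17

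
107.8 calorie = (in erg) 4.51e+09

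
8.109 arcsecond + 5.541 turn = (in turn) 5.541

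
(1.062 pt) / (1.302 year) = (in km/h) 3.285e-11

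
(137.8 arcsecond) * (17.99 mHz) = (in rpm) 0.0001148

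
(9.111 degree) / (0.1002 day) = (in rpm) 0.0001754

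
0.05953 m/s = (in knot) 0.1157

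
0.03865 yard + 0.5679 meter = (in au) 4.032e-12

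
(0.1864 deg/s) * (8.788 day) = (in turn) 393.1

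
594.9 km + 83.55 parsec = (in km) 2.578e+15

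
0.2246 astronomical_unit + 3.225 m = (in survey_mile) 2.088e+07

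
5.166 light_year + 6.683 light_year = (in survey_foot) 3.678e+17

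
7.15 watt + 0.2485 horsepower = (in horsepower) 0.2581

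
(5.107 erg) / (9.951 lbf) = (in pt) 3.27e-05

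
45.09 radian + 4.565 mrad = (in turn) 7.177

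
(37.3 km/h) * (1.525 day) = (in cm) 1.365e+08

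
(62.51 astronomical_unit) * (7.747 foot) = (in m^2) 2.208e+13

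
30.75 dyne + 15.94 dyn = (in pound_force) 0.000105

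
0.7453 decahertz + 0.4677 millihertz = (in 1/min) 447.2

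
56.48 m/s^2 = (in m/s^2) 56.48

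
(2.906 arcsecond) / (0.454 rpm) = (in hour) 8.232e-08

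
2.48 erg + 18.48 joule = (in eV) 1.153e+20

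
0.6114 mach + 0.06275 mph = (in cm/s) 2.082e+04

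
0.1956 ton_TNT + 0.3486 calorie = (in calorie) 1.956e+08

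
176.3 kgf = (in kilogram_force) 176.3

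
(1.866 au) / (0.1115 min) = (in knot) 8.111e+10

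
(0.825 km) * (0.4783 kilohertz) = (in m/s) 3.946e+05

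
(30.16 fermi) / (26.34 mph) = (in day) 2.965e-20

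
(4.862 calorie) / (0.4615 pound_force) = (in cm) 990.9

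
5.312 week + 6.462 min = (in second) 3.213e+06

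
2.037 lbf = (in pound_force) 2.037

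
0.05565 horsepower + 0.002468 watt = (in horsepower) 0.05565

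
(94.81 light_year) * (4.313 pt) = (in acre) 3.372e+11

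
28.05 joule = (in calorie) 6.704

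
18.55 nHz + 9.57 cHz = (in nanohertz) 9.57e+07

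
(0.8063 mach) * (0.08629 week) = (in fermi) 1.433e+22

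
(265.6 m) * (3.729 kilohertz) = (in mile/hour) 2.216e+06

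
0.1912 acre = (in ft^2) 8329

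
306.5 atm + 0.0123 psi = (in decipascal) 3.106e+08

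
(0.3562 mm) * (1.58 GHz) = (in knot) 1.094e+06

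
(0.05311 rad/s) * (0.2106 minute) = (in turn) 0.1068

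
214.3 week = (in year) 4.11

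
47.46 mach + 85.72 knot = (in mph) 3.625e+04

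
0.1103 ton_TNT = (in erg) 4.615e+15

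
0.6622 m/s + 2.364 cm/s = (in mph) 1.534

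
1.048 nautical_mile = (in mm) 1.941e+06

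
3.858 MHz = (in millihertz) 3.858e+09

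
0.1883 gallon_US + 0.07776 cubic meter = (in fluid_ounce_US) 2653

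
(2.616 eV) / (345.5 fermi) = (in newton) 1.213e-06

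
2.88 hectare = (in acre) 7.117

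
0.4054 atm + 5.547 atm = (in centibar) 603.1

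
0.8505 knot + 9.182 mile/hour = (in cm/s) 454.2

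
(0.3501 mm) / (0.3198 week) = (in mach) 5.316e-12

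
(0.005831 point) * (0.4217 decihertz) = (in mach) 2.548e-10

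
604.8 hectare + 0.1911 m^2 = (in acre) 1494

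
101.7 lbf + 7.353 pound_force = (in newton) 485.1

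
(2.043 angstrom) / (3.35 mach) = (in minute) 2.985e-15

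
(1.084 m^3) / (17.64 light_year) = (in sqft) 6.992e-17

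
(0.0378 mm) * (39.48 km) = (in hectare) 0.0001492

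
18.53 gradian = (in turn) 0.04633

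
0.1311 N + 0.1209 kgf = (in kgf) 0.1343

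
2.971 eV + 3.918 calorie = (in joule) 16.39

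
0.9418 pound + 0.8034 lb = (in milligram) 7.916e+05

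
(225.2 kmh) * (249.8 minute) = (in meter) 9.376e+05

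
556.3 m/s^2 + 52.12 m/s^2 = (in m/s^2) 608.4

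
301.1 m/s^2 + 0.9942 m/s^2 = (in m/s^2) 302.1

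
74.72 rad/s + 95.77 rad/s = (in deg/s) 9768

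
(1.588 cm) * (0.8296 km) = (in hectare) 0.001317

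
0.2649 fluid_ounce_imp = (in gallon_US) 0.001988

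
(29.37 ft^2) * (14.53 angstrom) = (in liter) 3.965e-06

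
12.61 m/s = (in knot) 24.51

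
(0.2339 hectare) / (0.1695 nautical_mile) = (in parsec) 2.415e-16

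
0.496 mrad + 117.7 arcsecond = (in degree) 0.06111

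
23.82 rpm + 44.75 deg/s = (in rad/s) 3.275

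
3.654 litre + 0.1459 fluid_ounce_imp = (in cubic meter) 0.003658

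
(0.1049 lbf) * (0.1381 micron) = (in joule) 6.444e-08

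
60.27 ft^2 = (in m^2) 5.599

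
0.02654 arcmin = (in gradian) 0.0004915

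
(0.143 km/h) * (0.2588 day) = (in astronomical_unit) 5.937e-09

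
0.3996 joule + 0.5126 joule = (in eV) 5.694e+18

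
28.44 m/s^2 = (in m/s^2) 28.44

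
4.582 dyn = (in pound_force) 1.03e-05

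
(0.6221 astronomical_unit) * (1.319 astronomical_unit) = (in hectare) 1.836e+18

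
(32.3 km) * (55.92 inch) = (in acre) 11.34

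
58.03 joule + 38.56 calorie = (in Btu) 0.2079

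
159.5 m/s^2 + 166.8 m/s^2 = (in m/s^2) 326.3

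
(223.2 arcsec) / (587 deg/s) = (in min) 1.76e-06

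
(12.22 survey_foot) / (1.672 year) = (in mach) 2.075e-10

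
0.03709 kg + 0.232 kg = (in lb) 0.5932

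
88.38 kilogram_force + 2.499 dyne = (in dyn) 8.667e+07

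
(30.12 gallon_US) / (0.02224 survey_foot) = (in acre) 0.004156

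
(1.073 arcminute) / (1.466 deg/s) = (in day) 1.412e-07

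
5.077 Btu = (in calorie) 1280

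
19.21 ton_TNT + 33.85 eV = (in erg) 8.037e+17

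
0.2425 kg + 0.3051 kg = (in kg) 0.5476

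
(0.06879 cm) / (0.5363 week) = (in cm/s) 2.121e-07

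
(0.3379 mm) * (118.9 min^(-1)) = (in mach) 1.967e-06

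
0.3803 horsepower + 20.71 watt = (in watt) 304.3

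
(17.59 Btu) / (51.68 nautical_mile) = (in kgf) 0.01977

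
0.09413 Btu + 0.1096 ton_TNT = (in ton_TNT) 0.1096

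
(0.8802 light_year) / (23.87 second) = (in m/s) 3.489e+14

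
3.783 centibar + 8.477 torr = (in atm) 0.04849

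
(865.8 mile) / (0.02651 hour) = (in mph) 3.266e+04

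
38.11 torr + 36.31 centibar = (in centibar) 41.39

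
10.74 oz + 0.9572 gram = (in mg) 3.054e+05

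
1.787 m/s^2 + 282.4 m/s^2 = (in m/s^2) 284.2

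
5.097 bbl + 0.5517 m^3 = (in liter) 1362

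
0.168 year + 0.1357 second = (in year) 0.168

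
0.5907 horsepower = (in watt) 440.5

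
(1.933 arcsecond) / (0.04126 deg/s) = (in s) 0.01301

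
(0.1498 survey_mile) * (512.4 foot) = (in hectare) 3.765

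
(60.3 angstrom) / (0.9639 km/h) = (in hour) 6.256e-12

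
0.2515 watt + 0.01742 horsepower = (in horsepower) 0.01776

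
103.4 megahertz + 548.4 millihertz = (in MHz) 103.4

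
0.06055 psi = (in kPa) 0.4175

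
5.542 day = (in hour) 133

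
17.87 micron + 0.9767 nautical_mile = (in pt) 5.127e+06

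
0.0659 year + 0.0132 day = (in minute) 3.466e+04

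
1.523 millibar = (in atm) 0.001503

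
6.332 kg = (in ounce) 223.4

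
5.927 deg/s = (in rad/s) 0.1034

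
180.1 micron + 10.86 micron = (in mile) 1.187e-07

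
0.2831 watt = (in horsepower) 0.0003796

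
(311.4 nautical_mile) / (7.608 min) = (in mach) 3.71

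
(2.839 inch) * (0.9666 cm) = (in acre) 1.722e-07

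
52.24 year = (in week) 2724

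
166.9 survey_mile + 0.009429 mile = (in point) 7.614e+08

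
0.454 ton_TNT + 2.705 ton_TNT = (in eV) 8.25e+28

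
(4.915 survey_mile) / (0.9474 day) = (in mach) 0.0002838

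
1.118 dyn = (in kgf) 1.14e-06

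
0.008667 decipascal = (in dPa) 0.008667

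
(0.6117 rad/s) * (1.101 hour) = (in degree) 1.389e+05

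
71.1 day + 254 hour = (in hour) 1960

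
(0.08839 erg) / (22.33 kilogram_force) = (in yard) 4.414e-11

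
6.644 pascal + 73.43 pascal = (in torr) 0.6006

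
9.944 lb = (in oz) 159.1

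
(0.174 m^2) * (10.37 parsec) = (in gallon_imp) 1.225e+19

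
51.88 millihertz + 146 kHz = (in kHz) 146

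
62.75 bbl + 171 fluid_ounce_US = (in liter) 9982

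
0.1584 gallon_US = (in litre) 0.5996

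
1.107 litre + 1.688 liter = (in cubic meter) 0.002795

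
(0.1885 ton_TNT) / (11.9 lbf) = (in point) 4.223e+10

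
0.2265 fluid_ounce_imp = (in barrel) 4.048e-05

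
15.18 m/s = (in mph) 33.96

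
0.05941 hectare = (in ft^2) 6395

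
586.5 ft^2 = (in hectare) 0.005449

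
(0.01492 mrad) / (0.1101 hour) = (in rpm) 3.595e-07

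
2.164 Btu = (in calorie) 545.7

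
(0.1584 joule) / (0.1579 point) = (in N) 2844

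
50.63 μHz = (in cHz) 0.005063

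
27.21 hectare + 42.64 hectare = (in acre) 172.6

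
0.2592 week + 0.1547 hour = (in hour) 43.7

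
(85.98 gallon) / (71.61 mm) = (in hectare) 0.0004545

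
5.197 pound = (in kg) 2.357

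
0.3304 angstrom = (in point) 9.366e-08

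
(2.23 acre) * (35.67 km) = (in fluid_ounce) 1.088e+13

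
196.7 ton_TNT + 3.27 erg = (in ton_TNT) 196.7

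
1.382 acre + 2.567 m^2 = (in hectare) 0.5595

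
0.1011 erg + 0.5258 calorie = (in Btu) 0.002085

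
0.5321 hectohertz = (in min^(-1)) 3193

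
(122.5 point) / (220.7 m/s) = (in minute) 3.264e-06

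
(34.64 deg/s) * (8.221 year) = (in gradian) 9.979e+09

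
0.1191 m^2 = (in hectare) 1.191e-05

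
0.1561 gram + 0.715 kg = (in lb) 1.577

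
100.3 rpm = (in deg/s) 601.8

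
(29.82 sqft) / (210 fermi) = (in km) 1.319e+10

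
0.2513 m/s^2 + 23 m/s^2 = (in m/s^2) 23.25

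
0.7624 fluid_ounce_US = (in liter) 0.02255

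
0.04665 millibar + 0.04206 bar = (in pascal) 4211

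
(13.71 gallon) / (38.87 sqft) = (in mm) 14.37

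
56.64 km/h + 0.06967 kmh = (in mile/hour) 35.24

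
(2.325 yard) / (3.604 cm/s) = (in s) 58.99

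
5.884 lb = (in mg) 2.669e+06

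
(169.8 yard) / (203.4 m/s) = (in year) 2.421e-08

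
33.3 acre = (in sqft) 1.451e+06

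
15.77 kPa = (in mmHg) 118.3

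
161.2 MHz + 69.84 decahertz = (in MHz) 161.2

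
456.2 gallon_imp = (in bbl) 13.04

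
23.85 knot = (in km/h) 44.17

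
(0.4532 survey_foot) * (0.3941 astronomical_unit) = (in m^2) 8.144e+09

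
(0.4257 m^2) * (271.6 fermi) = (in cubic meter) 1.156e-13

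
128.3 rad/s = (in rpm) 1225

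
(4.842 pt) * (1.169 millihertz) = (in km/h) 7.189e-06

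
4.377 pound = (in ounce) 70.03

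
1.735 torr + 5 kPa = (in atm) 0.05163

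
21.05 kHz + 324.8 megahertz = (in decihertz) 3.248e+09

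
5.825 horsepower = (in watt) 4344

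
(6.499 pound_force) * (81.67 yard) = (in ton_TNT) 5.16e-07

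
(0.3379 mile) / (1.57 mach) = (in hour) 0.0002826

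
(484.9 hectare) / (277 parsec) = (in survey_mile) 3.525e-16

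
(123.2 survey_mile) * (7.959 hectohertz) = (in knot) 3.067e+08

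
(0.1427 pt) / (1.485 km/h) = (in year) 3.87e-12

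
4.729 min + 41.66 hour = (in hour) 41.74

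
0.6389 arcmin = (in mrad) 0.1858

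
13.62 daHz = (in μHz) 1.362e+08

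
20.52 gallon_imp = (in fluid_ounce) 3154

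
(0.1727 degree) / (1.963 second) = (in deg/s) 0.08798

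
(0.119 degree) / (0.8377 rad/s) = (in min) 4.132e-05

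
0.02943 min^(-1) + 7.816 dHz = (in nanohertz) 7.821e+08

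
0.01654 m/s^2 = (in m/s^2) 0.01654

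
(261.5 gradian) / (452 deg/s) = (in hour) 0.0001446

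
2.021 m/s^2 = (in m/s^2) 2.021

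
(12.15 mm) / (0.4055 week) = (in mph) 1.108e-07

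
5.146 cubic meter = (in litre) 5146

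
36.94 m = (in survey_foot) 121.2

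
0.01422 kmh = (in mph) 0.008836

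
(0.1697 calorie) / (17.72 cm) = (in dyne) 4.007e+05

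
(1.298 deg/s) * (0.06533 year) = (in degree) 2.674e+06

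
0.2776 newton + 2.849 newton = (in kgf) 0.3188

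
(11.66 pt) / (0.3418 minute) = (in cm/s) 0.02006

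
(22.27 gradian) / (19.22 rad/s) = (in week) 3.009e-08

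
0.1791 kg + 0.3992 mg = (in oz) 6.318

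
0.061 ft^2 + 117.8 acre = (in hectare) 47.67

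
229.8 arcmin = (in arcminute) 229.8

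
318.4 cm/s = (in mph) 7.122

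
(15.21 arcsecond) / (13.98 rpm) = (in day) 5.83e-10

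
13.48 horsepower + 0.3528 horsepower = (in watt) 1.032e+04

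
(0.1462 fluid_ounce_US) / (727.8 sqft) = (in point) 0.0001813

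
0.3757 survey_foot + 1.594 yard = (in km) 0.001572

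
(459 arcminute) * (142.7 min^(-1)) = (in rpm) 3.032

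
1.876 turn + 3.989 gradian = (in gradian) 754.4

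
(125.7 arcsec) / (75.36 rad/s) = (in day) 9.36e-11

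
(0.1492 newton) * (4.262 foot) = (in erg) 1.938e+06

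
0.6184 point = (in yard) 0.0002386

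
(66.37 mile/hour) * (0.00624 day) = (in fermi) 1.6e+19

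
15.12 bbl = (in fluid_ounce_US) 8.129e+04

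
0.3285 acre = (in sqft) 1.431e+04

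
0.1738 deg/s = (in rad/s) 0.003033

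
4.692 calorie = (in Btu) 0.01861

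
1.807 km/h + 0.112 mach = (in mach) 0.1135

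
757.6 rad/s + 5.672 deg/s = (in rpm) 7235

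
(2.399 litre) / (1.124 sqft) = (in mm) 22.97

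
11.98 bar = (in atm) 11.82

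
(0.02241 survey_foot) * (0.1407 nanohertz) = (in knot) 1.868e-12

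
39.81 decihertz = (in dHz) 39.81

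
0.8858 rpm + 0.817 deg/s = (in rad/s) 0.107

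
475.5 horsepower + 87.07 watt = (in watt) 3.547e+05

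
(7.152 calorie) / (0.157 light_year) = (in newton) 2.015e-14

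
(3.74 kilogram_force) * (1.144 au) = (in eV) 3.918e+31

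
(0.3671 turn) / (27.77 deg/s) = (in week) 7.869e-06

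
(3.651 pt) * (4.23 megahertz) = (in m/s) 5448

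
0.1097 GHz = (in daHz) 1.097e+07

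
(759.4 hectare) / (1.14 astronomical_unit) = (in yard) 4.87e-05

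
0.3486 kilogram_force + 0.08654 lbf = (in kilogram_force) 0.3879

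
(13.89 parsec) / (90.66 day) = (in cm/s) 5.472e+12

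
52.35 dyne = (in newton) 0.0005235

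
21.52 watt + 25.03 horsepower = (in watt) 1.869e+04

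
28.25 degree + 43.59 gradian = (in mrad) 1178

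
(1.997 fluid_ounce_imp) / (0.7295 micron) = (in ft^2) 837.2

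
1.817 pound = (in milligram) 8.242e+05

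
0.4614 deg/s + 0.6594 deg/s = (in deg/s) 1.121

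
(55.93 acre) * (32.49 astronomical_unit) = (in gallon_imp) 2.42e+20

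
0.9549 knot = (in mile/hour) 1.099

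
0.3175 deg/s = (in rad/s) 0.005541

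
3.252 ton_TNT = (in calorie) 3.252e+09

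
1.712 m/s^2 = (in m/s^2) 1.712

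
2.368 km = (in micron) 2.368e+09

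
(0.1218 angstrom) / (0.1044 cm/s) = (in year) 3.699e-16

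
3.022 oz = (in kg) 0.08567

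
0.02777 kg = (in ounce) 0.9796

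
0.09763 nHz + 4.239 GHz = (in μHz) 4.239e+15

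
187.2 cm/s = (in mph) 4.188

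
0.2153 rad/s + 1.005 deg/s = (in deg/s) 13.34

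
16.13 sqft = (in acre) 0.0003703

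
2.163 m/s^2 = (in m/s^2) 2.163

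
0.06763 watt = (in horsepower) 9.069e-05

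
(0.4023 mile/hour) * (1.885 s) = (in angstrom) 3.39e+09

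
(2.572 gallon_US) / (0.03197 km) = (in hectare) 3.045e-08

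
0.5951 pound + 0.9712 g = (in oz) 9.556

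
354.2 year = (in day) 1.293e+05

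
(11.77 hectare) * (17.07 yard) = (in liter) 1.837e+09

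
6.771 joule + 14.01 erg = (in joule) 6.771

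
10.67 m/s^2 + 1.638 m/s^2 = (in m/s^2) 12.31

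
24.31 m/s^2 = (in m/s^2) 24.31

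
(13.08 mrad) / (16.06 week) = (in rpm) 1.286e-08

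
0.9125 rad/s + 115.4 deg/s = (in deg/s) 167.7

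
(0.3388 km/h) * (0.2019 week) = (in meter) 1.149e+04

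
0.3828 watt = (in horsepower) 0.0005133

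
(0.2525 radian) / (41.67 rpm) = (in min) 0.0009644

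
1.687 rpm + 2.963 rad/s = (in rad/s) 3.14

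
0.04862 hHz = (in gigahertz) 4.862e-09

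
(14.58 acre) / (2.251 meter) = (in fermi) 2.621e+19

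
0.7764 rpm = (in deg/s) 4.658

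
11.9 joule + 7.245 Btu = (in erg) 7.656e+10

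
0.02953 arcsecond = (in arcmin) 0.0004922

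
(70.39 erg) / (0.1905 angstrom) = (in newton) 3.695e+05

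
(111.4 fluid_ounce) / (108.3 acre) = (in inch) 2.959e-07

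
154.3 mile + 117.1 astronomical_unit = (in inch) 6.897e+14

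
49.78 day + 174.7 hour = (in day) 57.06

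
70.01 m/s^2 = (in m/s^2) 70.01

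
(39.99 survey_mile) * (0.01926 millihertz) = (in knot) 2.409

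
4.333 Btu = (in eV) 2.853e+22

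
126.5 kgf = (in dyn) 1.241e+08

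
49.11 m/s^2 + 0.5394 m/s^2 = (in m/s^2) 49.65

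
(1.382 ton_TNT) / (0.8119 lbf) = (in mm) 1.601e+12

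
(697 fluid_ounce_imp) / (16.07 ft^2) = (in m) 0.01326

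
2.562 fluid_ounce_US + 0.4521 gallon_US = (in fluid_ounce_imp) 62.9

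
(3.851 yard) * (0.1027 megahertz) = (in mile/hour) 8.09e+05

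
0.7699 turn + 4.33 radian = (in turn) 1.459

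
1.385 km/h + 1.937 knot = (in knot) 2.685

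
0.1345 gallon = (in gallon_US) 0.1345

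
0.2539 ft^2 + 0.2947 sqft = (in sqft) 0.5486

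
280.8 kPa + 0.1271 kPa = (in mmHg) 2107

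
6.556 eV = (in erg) 1.05e-11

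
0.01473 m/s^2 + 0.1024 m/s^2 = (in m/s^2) 0.1171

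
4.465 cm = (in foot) 0.1465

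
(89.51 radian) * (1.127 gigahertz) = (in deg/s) 5.78e+12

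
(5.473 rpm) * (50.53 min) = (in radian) 1738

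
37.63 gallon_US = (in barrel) 0.896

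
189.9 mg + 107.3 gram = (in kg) 0.1075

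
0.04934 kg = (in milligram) 4.934e+04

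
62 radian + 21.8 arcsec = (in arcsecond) 1.279e+07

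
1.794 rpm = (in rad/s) 0.1879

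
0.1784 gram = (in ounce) 0.006293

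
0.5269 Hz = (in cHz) 52.69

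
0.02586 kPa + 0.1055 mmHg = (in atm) 0.000394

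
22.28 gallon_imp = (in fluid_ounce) 3425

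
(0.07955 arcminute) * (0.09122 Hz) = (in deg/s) 0.0001209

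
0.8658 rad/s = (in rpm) 8.268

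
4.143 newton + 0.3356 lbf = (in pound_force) 1.267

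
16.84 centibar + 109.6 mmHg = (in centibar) 31.45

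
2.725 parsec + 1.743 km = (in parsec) 2.725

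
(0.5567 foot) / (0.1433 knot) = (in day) 2.664e-05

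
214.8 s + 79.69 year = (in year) 79.69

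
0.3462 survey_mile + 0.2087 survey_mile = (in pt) 2.531e+06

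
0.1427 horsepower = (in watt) 106.4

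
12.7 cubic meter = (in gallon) 3355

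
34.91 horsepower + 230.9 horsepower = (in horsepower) 265.8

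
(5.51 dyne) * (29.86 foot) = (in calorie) 0.0001199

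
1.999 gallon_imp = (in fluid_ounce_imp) 319.8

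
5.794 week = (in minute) 5.84e+04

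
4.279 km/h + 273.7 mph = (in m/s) 123.5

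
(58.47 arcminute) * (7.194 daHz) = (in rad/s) 1.224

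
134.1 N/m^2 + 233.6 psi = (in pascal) 1.611e+06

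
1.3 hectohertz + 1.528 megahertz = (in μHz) 1.528e+12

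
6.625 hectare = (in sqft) 7.131e+05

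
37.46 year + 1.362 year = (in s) 1.224e+09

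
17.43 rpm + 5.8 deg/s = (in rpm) 18.4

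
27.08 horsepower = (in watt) 2.019e+04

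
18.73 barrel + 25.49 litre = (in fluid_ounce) 1.016e+05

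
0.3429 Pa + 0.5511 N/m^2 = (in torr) 0.006706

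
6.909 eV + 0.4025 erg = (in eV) 2.512e+11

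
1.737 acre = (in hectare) 0.7029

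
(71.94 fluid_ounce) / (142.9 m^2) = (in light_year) 1.574e-21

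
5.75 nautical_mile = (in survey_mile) 6.617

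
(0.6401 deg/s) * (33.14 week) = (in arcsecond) 4.619e+10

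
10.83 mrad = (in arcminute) 37.23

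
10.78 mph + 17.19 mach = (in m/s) 5858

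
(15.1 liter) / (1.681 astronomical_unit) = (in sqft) 6.463e-13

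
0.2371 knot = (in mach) 0.0003582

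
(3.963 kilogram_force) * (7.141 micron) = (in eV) 1.732e+15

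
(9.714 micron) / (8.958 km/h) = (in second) 3.904e-06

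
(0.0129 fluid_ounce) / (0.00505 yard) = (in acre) 2.041e-08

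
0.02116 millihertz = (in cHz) 0.002116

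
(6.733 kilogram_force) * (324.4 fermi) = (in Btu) 2.03e-14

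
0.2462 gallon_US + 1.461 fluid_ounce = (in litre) 0.9752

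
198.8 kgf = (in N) 1950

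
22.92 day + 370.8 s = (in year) 0.06281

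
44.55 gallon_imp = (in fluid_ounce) 6848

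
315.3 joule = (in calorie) 75.36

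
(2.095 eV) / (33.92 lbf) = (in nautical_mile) 1.201e-24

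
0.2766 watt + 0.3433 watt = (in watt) 0.6199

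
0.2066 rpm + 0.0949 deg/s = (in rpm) 0.2224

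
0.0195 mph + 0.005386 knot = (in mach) 3.374e-05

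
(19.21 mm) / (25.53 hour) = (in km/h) 7.524e-07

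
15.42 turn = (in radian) 96.89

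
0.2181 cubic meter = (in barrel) 1.372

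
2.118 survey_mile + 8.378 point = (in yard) 3728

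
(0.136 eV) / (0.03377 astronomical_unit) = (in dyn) 4.313e-25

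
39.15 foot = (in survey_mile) 0.007415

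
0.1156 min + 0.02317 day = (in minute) 33.48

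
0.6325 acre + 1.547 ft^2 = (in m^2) 2560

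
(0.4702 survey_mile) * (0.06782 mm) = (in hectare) 5.132e-06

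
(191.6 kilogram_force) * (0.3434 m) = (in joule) 645.2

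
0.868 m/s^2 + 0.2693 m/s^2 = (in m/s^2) 1.137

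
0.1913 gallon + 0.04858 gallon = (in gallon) 0.2399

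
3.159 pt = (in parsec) 3.612e-20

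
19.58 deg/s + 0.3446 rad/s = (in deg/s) 39.32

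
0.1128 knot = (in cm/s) 5.803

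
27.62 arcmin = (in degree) 0.4603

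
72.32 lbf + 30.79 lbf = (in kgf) 46.77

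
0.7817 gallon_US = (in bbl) 0.01861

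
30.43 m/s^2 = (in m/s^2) 30.43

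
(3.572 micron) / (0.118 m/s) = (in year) 9.599e-13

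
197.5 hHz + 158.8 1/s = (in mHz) 1.991e+07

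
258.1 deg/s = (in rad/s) 4.505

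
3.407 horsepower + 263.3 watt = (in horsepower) 3.76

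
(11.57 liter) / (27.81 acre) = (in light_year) 1.087e-23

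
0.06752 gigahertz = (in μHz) 6.752e+13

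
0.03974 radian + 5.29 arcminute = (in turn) 0.00657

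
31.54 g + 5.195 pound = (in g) 2388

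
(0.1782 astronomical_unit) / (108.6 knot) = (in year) 15.13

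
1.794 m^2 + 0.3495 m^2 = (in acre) 0.0005297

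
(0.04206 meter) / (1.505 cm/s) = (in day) 3.235e-05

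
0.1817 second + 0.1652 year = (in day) 60.3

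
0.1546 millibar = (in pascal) 15.46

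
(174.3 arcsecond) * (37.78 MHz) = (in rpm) 3.049e+05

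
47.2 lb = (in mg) 2.141e+07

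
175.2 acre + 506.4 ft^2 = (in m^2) 7.091e+05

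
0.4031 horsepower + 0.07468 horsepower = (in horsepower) 0.4778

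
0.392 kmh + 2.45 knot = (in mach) 0.004021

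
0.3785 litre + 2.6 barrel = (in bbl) 2.602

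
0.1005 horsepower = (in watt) 74.94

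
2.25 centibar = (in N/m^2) 2250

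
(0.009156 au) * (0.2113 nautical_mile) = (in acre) 1.325e+08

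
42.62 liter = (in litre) 42.62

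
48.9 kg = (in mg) 4.89e+07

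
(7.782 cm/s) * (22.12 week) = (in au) 6.959e-06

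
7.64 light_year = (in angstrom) 7.228e+26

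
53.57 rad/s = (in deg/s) 3069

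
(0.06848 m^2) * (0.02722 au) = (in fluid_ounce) 9.429e+12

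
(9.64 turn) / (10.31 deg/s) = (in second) 336.6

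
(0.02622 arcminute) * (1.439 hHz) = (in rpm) 0.01048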